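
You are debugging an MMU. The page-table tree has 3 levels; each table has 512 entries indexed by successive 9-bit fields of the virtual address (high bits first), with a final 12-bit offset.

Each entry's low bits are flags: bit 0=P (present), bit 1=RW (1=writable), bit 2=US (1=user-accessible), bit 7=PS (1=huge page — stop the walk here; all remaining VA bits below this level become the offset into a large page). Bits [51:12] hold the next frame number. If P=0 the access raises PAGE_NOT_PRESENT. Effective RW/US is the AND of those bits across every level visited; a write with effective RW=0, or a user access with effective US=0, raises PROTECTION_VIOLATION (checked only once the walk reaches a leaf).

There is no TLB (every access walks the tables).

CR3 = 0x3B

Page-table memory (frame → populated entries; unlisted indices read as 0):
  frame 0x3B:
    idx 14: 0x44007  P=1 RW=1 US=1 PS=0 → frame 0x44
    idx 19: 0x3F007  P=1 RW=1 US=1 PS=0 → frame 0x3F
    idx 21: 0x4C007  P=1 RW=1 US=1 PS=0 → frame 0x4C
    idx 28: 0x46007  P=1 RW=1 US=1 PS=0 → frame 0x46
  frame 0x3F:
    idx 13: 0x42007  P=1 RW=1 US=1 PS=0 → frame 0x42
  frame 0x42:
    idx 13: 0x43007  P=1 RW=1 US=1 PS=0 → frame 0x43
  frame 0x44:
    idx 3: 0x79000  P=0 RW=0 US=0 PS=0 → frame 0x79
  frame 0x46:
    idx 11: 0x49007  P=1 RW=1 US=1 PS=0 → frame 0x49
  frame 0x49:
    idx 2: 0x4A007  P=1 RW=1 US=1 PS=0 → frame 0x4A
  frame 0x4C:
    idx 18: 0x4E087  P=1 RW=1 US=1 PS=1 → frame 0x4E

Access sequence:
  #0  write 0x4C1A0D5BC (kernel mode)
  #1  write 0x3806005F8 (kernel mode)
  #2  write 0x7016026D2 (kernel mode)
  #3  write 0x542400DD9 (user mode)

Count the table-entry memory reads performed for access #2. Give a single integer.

Per-access translation:
#0 VA=0x4C1A0D5BC (w,kernel):
  L0 @0x3B[19] → 0x3F007  P=1,RW=1,US=1,PS=0
  L1 @0x3F[13] → 0x42007  P=1,RW=1,US=1,PS=0
  L2 @0x42[13] → 0x43007  P=1,RW=1,US=1,PS=0
  ✓ 0x435BC  — 3 lookups
#1 VA=0x3806005F8 (w,kernel):
  L0 @0x3B[14] → 0x44007  P=1,RW=1,US=1,PS=0
  L1 @0x44[3] → 0x79000  P=0,RW=0,US=0,PS=0
  ✗ PAGE_NOT_PRESENT  [2 reads]
#2 VA=0x7016026D2 (w,kernel):
  L0 @0x3B[28] → 0x46007  P=1,RW=1,US=1,PS=0
  L1 @0x46[11] → 0x49007  P=1,RW=1,US=1,PS=0
  L2 @0x49[2] → 0x4A007  P=1,RW=1,US=1,PS=0
  ✓ 0x4A6D2  — 3 lookups
#3 VA=0x542400DD9 (w,user):
  L0 @0x3B[21] → 0x4C007  P=1,RW=1,US=1,PS=0
  L1 @0x4C[18] → 0x4E087  P=1,RW=1,US=1,PS=1
  ✓ 0x4EDD9 (huge @L1)  — 2 lookups

Entries read for #2: 3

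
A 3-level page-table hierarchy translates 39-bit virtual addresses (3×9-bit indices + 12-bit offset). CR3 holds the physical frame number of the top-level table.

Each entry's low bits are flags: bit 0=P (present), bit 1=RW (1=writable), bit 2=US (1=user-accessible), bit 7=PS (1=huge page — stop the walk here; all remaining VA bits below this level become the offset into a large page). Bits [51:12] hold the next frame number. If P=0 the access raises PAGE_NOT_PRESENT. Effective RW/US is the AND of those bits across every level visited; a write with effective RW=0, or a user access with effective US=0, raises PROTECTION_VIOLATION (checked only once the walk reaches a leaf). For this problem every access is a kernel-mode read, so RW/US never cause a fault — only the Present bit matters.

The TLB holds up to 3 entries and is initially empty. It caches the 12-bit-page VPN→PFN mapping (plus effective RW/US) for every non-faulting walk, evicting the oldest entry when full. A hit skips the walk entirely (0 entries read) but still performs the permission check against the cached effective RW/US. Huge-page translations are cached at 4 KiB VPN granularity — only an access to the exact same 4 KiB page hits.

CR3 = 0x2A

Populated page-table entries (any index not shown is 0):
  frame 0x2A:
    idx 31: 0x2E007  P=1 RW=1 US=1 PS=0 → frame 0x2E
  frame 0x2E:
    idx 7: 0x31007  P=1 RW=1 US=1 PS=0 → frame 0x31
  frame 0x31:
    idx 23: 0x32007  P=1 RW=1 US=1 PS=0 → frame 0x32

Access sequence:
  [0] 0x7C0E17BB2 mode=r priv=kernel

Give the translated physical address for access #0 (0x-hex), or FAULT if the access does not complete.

Per-access translation:
#0 VA=0x7C0E17BB2 (r,kernel):
  [0] read 0x2A idx=31: raw=0x2E007 flags P=1 W=1 U=1 S=0
  [1] read 0x2E idx=7: raw=0x31007 flags P=1 W=1 U=1 S=0
  [2] read 0x31 idx=23: raw=0x32007 flags P=1 W=1 U=1 S=0
  → PA=0x32BB2  (3 entries read)

Access #0 PA: 0x32BB2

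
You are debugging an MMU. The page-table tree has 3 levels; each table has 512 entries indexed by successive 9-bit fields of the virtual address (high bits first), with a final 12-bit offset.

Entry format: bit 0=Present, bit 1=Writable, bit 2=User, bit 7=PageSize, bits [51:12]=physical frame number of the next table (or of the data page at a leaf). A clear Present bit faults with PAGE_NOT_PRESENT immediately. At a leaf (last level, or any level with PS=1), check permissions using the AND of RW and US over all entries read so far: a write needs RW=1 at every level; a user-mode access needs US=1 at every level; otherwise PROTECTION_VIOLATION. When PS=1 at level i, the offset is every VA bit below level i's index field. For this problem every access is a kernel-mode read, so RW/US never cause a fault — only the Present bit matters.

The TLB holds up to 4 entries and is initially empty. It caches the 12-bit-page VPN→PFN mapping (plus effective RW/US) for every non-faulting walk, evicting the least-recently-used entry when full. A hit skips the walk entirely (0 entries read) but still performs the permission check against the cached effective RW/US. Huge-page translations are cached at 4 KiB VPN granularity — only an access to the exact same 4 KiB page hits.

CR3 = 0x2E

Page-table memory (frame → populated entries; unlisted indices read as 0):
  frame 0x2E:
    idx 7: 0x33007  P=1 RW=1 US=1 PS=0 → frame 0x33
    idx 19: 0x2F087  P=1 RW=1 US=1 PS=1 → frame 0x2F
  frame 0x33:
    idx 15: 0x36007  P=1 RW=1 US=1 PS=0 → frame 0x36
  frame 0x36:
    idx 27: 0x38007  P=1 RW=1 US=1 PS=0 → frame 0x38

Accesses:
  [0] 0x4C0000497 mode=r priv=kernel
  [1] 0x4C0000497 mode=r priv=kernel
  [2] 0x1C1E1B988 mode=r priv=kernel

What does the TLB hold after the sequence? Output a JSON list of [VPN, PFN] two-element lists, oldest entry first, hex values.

Walk each access:
#0 VA=0x4C0000497 (r,kernel):
  L0 @0x2E[19] → 0x2F087  P=1,RW=1,US=1,PS=1
  → PA=0x2F497 (huge @L0)  (1 entries read)
#1 VA=0x4C0000497 (r,kernel):
  TLB hit vpn=0x4C0000 → PA=0x2F497
#2 VA=0x1C1E1B988 (r,kernel):
  L0 @0x2E[7] → 0x33007  P=1,RW=1,US=1,PS=0
  L1 @0x33[15] → 0x36007  P=1,RW=1,US=1,PS=0
  L2 @0x36[27] → 0x38007  P=1,RW=1,US=1,PS=0
  → PA=0x38988  (3 entries read)

TLB: [["0x4C0000", "0x2F"], ["0x1C1E1B", "0x38"]]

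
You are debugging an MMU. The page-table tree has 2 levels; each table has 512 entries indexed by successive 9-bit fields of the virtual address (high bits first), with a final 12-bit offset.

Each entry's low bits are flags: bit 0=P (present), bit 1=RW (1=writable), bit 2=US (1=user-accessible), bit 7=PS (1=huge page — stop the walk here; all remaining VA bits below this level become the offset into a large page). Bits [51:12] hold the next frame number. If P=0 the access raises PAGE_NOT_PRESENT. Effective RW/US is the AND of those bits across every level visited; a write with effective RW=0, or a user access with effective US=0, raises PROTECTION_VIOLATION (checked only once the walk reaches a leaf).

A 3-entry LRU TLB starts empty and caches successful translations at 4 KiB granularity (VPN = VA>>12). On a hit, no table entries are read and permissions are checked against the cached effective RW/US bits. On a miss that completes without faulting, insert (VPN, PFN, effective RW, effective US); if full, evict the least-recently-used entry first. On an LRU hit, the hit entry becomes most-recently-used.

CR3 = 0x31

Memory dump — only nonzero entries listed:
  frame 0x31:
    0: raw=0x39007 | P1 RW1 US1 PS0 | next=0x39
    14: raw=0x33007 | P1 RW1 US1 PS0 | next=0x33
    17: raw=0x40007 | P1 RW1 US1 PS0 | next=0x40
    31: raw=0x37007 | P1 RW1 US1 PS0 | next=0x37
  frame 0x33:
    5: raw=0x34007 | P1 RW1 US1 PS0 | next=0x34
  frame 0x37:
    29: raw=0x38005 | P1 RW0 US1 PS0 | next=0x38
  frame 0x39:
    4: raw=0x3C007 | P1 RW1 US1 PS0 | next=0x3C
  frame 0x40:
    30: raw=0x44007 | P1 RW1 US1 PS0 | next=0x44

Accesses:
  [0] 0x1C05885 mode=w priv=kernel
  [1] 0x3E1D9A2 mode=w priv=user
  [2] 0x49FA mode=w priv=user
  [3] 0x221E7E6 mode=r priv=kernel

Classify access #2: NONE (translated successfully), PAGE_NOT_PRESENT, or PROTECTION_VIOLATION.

Walk each access:
#0 VA=0x1C05885 (w,kernel):
  [0] read 0x31 idx=14: raw=0x33007 flags P=1 W=1 U=1 S=0
  [1] read 0x33 idx=5: raw=0x34007 flags P=1 W=1 U=1 S=0
  → PA=0x34885  (2 entries read)
#1 VA=0x3E1D9A2 (w,user):
  [0] read 0x31 idx=31: raw=0x37007 flags P=1 W=1 U=1 S=0
  [1] read 0x37 idx=29: raw=0x38005 flags P=1 W=0 U=1 S=0
  ✗ PROTECTION_VIOLATION  [2 reads]
#2 VA=0x49FA (w,user):
  [0] read 0x31 idx=0: raw=0x39007 flags P=1 W=1 U=1 S=0
  [1] read 0x39 idx=4: raw=0x3C007 flags P=1 W=1 U=1 S=0
  → PA=0x3C9FA  (2 entries read)
#3 VA=0x221E7E6 (r,kernel):
  [0] read 0x31 idx=17: raw=0x40007 flags P=1 W=1 U=1 S=0
  [1] read 0x40 idx=30: raw=0x44007 flags P=1 W=1 U=1 S=0
  → PA=0x447E6  (2 entries read)

Access #2 fault: NONE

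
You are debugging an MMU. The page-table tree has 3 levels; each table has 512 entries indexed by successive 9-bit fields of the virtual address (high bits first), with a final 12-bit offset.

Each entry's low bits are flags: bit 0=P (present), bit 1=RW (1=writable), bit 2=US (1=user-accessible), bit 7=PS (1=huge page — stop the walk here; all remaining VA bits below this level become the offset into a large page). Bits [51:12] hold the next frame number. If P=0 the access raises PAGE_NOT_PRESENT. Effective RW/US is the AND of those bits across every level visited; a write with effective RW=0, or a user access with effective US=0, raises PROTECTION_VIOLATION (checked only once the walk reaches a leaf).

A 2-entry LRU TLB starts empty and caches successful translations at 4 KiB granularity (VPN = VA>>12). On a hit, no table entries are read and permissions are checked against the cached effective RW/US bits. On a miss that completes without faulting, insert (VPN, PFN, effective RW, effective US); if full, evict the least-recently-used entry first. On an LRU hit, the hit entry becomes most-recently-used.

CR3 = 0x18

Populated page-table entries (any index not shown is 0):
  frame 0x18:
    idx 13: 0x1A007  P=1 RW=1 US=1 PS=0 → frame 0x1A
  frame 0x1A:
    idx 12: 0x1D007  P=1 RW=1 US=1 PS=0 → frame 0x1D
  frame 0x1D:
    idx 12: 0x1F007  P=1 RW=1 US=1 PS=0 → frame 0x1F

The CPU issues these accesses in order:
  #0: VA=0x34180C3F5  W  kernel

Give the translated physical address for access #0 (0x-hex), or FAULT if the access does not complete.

Walk each access:
#0 VA=0x34180C3F5 (w,kernel):
  [0] read 0x18 idx=13: raw=0x1A007 flags P=1 W=1 U=1 S=0
  [1] read 0x1A idx=12: raw=0x1D007 flags P=1 W=1 U=1 S=0
  [2] read 0x1D idx=12: raw=0x1F007 flags P=1 W=1 U=1 S=0
  → PA=0x1F3F5  (3 entries read)

Access #0 PA: 0x1F3F5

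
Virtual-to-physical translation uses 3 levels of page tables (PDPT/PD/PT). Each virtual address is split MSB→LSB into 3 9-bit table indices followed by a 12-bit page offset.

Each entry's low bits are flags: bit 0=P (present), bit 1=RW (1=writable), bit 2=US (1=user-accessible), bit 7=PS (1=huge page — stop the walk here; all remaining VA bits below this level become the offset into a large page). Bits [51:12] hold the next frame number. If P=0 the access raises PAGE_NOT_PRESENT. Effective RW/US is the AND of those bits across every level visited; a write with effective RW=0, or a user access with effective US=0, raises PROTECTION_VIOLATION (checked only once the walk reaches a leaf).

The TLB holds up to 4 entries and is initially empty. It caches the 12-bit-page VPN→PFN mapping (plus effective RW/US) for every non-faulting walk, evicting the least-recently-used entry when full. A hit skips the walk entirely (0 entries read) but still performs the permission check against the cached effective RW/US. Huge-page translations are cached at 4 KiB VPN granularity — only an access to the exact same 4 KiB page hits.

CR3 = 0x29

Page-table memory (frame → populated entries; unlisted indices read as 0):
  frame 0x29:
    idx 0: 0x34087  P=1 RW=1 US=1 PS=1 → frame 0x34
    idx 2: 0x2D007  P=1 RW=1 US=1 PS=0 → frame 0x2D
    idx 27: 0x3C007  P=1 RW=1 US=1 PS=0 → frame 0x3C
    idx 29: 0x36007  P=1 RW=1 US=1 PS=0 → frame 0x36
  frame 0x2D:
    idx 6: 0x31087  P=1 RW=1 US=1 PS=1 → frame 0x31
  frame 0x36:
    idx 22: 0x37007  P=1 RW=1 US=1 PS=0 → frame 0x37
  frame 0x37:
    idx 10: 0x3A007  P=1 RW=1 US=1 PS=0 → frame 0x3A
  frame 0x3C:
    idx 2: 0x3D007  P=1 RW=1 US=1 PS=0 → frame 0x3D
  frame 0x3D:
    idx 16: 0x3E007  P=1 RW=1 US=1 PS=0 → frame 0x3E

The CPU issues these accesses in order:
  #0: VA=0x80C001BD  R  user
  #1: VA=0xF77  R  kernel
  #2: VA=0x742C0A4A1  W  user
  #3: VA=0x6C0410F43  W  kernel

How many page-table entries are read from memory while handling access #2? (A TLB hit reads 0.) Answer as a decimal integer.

Per-access translation:
#0 VA=0x80C001BD (r,user):
  [0] read 0x29 idx=2: raw=0x2D007 flags P=1 W=1 U=1 S=0
  [1] read 0x2D idx=6: raw=0x31087 flags P=1 W=1 U=1 S=1
  ⇒ phys 0x311BD (huge @L1)  [2 reads]
#1 VA=0xF77 (r,kernel):
  [0] read 0x29 idx=0: raw=0x34087 flags P=1 W=1 U=1 S=1
  ⇒ phys 0x34F77 (huge @L0)  [1 reads]
#2 VA=0x742C0A4A1 (w,user):
  [0] read 0x29 idx=29: raw=0x36007 flags P=1 W=1 U=1 S=0
  [1] read 0x36 idx=22: raw=0x37007 flags P=1 W=1 U=1 S=0
  [2] read 0x37 idx=10: raw=0x3A007 flags P=1 W=1 U=1 S=0
  ⇒ phys 0x3A4A1  [3 reads]
#3 VA=0x6C0410F43 (w,kernel):
  [0] read 0x29 idx=27: raw=0x3C007 flags P=1 W=1 U=1 S=0
  [1] read 0x3C idx=2: raw=0x3D007 flags P=1 W=1 U=1 S=0
  [2] read 0x3D idx=16: raw=0x3E007 flags P=1 W=1 U=1 S=0
  ⇒ phys 0x3EF43  [3 reads]

Entries read for #2: 3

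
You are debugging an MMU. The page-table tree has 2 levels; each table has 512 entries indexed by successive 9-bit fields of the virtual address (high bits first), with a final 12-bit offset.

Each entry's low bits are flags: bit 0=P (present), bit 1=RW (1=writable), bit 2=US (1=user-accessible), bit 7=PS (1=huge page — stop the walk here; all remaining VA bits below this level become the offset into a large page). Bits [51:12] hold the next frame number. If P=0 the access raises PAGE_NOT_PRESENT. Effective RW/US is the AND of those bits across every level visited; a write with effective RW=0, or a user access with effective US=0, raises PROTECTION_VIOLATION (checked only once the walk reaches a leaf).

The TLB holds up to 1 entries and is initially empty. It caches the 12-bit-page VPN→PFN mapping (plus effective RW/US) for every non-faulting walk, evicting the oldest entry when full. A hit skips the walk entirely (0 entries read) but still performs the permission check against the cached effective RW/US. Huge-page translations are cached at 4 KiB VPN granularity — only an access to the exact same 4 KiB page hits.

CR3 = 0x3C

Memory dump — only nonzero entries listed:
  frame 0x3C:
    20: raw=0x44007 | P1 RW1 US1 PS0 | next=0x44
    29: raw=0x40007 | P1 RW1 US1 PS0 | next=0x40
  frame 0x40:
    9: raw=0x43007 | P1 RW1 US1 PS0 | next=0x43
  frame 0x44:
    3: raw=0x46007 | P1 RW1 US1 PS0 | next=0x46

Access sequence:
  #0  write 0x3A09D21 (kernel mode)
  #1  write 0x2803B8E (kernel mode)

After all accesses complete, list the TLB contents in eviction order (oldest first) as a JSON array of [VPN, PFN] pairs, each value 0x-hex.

Walk each access:
#0 VA=0x3A09D21 (w,kernel):
  L0: frame=0x3C idx=29 entry=0x40007 [P=1 RW=1 US=1 PS=0]
  L1: frame=0x40 idx=9 entry=0x43007 [P=1 RW=1 US=1 PS=0]
  ⇒ phys 0x43D21  [2 reads]
#1 VA=0x2803B8E (w,kernel):
  L0: frame=0x3C idx=20 entry=0x44007 [P=1 RW=1 US=1 PS=0]
  L1: frame=0x44 idx=3 entry=0x46007 [P=1 RW=1 US=1 PS=0]
  ⇒ phys 0x46B8E  [2 reads]

TLB: [["0x2803", "0x46"]]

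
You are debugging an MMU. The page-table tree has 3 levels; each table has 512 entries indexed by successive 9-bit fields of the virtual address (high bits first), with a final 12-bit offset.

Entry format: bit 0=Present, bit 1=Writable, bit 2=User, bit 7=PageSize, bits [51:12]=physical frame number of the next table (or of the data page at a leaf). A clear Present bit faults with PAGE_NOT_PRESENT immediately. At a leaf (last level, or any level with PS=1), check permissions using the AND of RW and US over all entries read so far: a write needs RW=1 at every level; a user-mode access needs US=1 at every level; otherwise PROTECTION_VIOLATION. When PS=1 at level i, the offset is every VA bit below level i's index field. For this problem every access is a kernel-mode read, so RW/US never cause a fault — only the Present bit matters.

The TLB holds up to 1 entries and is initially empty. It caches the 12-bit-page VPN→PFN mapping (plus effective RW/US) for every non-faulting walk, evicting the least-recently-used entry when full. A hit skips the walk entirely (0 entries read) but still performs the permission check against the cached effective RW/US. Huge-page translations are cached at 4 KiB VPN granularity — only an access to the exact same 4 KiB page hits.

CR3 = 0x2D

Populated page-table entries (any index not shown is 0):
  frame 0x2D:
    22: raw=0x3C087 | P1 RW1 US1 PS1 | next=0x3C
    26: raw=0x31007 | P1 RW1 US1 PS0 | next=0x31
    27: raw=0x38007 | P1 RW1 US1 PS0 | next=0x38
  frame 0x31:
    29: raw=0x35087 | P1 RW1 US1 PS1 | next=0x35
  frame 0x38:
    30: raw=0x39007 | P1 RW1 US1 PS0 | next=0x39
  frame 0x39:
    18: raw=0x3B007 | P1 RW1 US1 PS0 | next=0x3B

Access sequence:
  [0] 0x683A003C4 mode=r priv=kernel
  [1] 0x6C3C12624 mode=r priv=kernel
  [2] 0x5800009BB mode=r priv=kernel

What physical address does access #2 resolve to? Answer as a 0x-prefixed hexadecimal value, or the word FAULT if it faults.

Per-access translation:
#0 VA=0x683A003C4 (r,kernel):
  L0 @0x2D[26] → 0x31007  P=1,RW=1,US=1,PS=0
  L1 @0x31[29] → 0x35087  P=1,RW=1,US=1,PS=1
  → PA=0x353C4 (huge @L1)  (2 entries read)
#1 VA=0x6C3C12624 (r,kernel):
  L0 @0x2D[27] → 0x38007  P=1,RW=1,US=1,PS=0
  L1 @0x38[30] → 0x39007  P=1,RW=1,US=1,PS=0
  L2 @0x39[18] → 0x3B007  P=1,RW=1,US=1,PS=0
  → PA=0x3B624  (3 entries read)
#2 VA=0x5800009BB (r,kernel):
  L0 @0x2D[22] → 0x3C087  P=1,RW=1,US=1,PS=1
  → PA=0x3C9BB (huge @L0)  (1 entries read)

Access #2 PA: 0x3C9BB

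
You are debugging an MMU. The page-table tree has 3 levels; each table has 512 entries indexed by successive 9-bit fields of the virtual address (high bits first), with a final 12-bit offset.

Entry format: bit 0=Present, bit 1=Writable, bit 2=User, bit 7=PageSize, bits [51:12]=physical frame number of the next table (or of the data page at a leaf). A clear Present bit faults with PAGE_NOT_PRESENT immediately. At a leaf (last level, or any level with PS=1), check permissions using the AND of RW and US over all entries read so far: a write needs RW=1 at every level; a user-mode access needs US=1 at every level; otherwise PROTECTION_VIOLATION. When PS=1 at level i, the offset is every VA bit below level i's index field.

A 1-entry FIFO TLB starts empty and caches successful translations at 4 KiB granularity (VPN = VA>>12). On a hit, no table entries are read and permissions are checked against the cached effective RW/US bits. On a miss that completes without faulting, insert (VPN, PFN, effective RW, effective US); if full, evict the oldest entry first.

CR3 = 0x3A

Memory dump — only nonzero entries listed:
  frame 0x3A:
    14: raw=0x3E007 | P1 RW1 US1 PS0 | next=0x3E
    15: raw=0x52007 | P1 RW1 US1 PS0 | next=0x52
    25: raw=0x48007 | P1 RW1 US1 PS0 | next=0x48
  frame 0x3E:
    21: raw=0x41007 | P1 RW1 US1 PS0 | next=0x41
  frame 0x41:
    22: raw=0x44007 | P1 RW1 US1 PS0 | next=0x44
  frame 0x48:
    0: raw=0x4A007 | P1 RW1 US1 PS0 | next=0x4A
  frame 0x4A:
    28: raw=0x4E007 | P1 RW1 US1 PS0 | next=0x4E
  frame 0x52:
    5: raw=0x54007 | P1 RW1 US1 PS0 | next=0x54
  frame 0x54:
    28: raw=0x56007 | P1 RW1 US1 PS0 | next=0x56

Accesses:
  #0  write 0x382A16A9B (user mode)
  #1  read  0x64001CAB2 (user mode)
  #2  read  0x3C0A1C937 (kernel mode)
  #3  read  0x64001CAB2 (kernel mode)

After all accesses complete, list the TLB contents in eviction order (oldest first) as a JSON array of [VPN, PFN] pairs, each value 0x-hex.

Per-access translation:
#0 VA=0x382A16A9B (w,user):
  L0 @0x3A[14] → 0x3E007  P=1,RW=1,US=1,PS=0
  L1 @0x3E[21] → 0x41007  P=1,RW=1,US=1,PS=0
  L2 @0x41[22] → 0x44007  P=1,RW=1,US=1,PS=0
  → PA=0x44A9B  (3 entries read)
#1 VA=0x64001CAB2 (r,user):
  L0 @0x3A[25] → 0x48007  P=1,RW=1,US=1,PS=0
  L1 @0x48[0] → 0x4A007  P=1,RW=1,US=1,PS=0
  L2 @0x4A[28] → 0x4E007  P=1,RW=1,US=1,PS=0
  → PA=0x4EAB2  (3 entries read)
#2 VA=0x3C0A1C937 (r,kernel):
  L0 @0x3A[15] → 0x52007  P=1,RW=1,US=1,PS=0
  L1 @0x52[5] → 0x54007  P=1,RW=1,US=1,PS=0
  L2 @0x54[28] → 0x56007  P=1,RW=1,US=1,PS=0
  → PA=0x56937  (3 entries read)
#3 VA=0x64001CAB2 (r,kernel):
  L0 @0x3A[25] → 0x48007  P=1,RW=1,US=1,PS=0
  L1 @0x48[0] → 0x4A007  P=1,RW=1,US=1,PS=0
  L2 @0x4A[28] → 0x4E007  P=1,RW=1,US=1,PS=0
  → PA=0x4EAB2  (3 entries read)

TLB: [["0x64001C", "0x4E"]]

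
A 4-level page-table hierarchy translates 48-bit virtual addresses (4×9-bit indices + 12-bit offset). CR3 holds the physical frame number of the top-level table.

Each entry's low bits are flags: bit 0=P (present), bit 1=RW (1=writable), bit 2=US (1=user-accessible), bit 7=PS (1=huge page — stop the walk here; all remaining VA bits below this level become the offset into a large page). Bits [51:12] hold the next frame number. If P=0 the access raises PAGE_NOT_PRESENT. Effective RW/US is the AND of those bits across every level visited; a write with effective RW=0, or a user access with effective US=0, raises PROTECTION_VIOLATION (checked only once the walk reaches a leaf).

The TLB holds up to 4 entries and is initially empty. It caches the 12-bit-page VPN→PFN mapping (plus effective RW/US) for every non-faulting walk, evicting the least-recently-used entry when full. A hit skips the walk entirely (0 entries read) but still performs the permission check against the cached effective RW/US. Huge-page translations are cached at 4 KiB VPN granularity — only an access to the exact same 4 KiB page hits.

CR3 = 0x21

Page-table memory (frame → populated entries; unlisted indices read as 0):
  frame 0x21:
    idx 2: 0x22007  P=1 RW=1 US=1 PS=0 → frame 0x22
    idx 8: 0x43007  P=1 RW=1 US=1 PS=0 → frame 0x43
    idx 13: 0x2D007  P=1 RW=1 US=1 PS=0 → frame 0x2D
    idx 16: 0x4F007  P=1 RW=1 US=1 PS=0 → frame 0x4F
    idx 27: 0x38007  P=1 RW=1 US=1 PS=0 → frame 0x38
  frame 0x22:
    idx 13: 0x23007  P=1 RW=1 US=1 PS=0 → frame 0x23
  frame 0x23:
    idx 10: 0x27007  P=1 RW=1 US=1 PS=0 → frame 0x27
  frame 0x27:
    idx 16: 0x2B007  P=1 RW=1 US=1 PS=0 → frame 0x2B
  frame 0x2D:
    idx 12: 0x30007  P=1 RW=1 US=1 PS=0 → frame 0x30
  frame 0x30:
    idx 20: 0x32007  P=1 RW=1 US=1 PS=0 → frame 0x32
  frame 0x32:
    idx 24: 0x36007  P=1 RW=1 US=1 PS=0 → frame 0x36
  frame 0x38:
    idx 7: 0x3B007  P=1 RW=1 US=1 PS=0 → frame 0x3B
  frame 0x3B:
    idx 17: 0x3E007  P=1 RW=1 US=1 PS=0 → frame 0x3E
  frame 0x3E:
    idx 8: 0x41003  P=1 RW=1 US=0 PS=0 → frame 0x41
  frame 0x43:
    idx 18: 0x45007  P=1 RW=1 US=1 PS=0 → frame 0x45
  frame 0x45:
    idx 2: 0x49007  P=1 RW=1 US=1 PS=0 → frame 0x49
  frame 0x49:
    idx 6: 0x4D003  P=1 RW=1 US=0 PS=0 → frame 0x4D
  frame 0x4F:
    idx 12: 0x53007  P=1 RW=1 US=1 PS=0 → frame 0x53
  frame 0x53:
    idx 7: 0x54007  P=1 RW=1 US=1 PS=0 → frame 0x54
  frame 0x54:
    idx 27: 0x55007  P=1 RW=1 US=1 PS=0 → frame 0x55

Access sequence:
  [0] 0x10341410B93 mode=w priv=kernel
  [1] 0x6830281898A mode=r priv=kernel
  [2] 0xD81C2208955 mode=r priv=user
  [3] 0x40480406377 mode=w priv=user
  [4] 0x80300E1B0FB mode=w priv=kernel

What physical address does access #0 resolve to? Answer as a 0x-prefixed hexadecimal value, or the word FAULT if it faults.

Walk each access:
#0 VA=0x10341410B93 (w,kernel):
  L0 @0x21[2] → 0x22007  P=1,RW=1,US=1,PS=0
  L1 @0x22[13] → 0x23007  P=1,RW=1,US=1,PS=0
  L2 @0x23[10] → 0x27007  P=1,RW=1,US=1,PS=0
  L3 @0x27[16] → 0x2B007  P=1,RW=1,US=1,PS=0
  ⇒ phys 0x2BB93  [4 reads]
#1 VA=0x6830281898A (r,kernel):
  L0 @0x21[13] → 0x2D007  P=1,RW=1,US=1,PS=0
  L1 @0x2D[12] → 0x30007  P=1,RW=1,US=1,PS=0
  L2 @0x30[20] → 0x32007  P=1,RW=1,US=1,PS=0
  L3 @0x32[24] → 0x36007  P=1,RW=1,US=1,PS=0
  ⇒ phys 0x3698A  [4 reads]
#2 VA=0xD81C2208955 (r,user):
  L0 @0x21[27] → 0x38007  P=1,RW=1,US=1,PS=0
  L1 @0x38[7] → 0x3B007  P=1,RW=1,US=1,PS=0
  L2 @0x3B[17] → 0x3E007  P=1,RW=1,US=1,PS=0
  L3 @0x3E[8] → 0x41003  P=1,RW=1,US=0,PS=0
  ✗ PROTECTION_VIOLATION  [4 reads]
#3 VA=0x40480406377 (w,user):
  L0 @0x21[8] → 0x43007  P=1,RW=1,US=1,PS=0
  L1 @0x43[18] → 0x45007  P=1,RW=1,US=1,PS=0
  L2 @0x45[2] → 0x49007  P=1,RW=1,US=1,PS=0
  L3 @0x49[6] → 0x4D003  P=1,RW=1,US=0,PS=0
  ✗ PROTECTION_VIOLATION  [4 reads]
#4 VA=0x80300E1B0FB (w,kernel):
  L0 @0x21[16] → 0x4F007  P=1,RW=1,US=1,PS=0
  L1 @0x4F[12] → 0x53007  P=1,RW=1,US=1,PS=0
  L2 @0x53[7] → 0x54007  P=1,RW=1,US=1,PS=0
  L3 @0x54[27] → 0x55007  P=1,RW=1,US=1,PS=0
  ⇒ phys 0x550FB  [4 reads]

Access #0 PA: 0x2BB93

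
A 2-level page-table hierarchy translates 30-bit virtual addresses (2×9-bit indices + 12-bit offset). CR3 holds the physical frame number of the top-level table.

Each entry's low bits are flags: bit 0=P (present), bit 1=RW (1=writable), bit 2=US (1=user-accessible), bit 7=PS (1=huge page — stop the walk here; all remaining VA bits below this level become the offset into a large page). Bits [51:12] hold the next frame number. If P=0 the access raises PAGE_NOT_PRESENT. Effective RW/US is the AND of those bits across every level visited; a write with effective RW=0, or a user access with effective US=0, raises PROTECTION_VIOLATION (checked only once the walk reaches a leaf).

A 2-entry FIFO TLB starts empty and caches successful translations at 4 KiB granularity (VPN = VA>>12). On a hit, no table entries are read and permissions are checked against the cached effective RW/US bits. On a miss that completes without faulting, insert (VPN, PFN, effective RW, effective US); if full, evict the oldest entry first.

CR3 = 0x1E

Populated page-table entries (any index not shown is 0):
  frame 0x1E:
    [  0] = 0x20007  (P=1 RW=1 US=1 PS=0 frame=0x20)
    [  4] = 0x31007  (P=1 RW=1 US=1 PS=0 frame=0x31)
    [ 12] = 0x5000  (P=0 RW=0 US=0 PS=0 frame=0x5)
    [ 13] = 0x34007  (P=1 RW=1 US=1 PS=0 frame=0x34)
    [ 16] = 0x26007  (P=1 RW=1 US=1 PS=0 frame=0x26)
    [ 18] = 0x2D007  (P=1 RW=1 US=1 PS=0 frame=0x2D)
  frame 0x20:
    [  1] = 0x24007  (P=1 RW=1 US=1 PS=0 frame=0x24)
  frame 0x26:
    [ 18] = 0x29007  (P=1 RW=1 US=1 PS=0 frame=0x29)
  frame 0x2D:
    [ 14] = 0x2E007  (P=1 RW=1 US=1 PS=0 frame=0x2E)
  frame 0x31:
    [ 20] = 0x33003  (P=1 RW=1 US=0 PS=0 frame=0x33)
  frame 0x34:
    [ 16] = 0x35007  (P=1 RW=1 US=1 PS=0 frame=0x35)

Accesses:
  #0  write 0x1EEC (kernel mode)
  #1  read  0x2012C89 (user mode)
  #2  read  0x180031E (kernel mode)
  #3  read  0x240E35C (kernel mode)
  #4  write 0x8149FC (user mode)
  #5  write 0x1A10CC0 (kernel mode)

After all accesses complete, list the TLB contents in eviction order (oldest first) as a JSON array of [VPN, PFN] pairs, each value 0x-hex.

Walk each access:
#0 VA=0x1EEC (w,kernel):
  [0] read 0x1E idx=0: raw=0x20007 flags P=1 W=1 U=1 S=0
  [1] read 0x20 idx=1: raw=0x24007 flags P=1 W=1 U=1 S=0
  ⇒ phys 0x24EEC  [2 reads]
#1 VA=0x2012C89 (r,user):
  [0] read 0x1E idx=16: raw=0x26007 flags P=1 W=1 U=1 S=0
  [1] read 0x26 idx=18: raw=0x29007 flags P=1 W=1 U=1 S=0
  ⇒ phys 0x29C89  [2 reads]
#2 VA=0x180031E (r,kernel):
  [0] read 0x1E idx=12: raw=0x5000 flags P=0 W=0 U=0 S=0
  ✗ PAGE_NOT_PRESENT  [1 reads]
#3 VA=0x240E35C (r,kernel):
  [0] read 0x1E idx=18: raw=0x2D007 flags P=1 W=1 U=1 S=0
  [1] read 0x2D idx=14: raw=0x2E007 flags P=1 W=1 U=1 S=0
  ⇒ phys 0x2E35C  [2 reads]
#4 VA=0x8149FC (w,user):
  [0] read 0x1E idx=4: raw=0x31007 flags P=1 W=1 U=1 S=0
  [1] read 0x31 idx=20: raw=0x33003 flags P=1 W=1 U=0 S=0
  ✗ PROTECTION_VIOLATION  [2 reads]
#5 VA=0x1A10CC0 (w,kernel):
  [0] read 0x1E idx=13: raw=0x34007 flags P=1 W=1 U=1 S=0
  [1] read 0x34 idx=16: raw=0x35007 flags P=1 W=1 U=1 S=0
  ⇒ phys 0x35CC0  [2 reads]

TLB: [["0x240E", "0x2E"], ["0x1A10", "0x35"]]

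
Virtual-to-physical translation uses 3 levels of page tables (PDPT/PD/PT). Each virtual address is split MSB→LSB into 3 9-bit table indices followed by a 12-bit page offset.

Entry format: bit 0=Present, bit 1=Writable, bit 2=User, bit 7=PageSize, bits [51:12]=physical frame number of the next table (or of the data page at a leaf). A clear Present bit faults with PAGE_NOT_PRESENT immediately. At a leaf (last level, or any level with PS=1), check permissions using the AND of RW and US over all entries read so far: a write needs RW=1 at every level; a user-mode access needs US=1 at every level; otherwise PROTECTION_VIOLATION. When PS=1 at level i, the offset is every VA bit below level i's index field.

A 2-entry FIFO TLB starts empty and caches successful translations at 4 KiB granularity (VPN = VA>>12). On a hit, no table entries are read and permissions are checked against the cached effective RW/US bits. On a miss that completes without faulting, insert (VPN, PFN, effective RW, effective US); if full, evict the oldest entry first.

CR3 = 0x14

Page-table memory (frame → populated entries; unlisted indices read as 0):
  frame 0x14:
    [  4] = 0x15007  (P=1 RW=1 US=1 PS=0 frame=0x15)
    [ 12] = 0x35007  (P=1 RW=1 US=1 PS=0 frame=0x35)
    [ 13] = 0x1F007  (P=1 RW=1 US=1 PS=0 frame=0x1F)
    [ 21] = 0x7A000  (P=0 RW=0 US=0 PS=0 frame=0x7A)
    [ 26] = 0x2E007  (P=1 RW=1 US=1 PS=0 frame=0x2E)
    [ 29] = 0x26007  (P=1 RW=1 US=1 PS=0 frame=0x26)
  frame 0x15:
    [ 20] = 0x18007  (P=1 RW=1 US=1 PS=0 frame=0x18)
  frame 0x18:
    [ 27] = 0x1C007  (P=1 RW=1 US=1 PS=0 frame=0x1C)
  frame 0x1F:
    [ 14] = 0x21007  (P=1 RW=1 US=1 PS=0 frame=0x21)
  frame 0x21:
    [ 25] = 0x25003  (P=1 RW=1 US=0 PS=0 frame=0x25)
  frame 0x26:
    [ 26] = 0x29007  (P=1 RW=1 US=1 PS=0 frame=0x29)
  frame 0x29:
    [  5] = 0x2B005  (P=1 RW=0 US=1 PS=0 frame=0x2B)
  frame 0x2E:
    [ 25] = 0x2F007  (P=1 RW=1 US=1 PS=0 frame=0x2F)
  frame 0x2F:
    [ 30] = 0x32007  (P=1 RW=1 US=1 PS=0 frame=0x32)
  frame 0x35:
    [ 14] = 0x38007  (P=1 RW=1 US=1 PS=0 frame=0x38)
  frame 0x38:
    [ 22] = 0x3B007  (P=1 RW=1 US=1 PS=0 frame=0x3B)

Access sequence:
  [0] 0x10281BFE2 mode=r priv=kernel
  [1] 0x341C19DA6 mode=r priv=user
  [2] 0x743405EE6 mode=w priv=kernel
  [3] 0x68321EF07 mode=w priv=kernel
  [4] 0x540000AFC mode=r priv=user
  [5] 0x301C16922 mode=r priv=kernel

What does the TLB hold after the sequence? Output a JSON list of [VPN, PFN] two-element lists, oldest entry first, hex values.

Trace:
#0 VA=0x10281BFE2 (r,kernel):
  [0] read 0x14 idx=4: raw=0x15007 flags P=1 W=1 U=1 S=0
  [1] read 0x15 idx=20: raw=0x18007 flags P=1 W=1 U=1 S=0
  [2] read 0x18 idx=27: raw=0x1C007 flags P=1 W=1 U=1 S=0
  ⇒ phys 0x1CFE2  [3 reads]
#1 VA=0x341C19DA6 (r,user):
  [0] read 0x14 idx=13: raw=0x1F007 flags P=1 W=1 U=1 S=0
  [1] read 0x1F idx=14: raw=0x21007 flags P=1 W=1 U=1 S=0
  [2] read 0x21 idx=25: raw=0x25003 flags P=1 W=1 U=0 S=0
  ⇒ fault: PROTECTION_VIOLATION  — 3 lookups
#2 VA=0x743405EE6 (w,kernel):
  [0] read 0x14 idx=29: raw=0x26007 flags P=1 W=1 U=1 S=0
  [1] read 0x26 idx=26: raw=0x29007 flags P=1 W=1 U=1 S=0
  [2] read 0x29 idx=5: raw=0x2B005 flags P=1 W=0 U=1 S=0
  ⇒ fault: PROTECTION_VIOLATION  — 3 lookups
#3 VA=0x68321EF07 (w,kernel):
  [0] read 0x14 idx=26: raw=0x2E007 flags P=1 W=1 U=1 S=0
  [1] read 0x2E idx=25: raw=0x2F007 flags P=1 W=1 U=1 S=0
  [2] read 0x2F idx=30: raw=0x32007 flags P=1 W=1 U=1 S=0
  ⇒ phys 0x32F07  [3 reads]
#4 VA=0x540000AFC (r,user):
  [0] read 0x14 idx=21: raw=0x7A000 flags P=0 W=0 U=0 S=0
  ⇒ fault: PAGE_NOT_PRESENT  — 1 lookups
#5 VA=0x301C16922 (r,kernel):
  [0] read 0x14 idx=12: raw=0x35007 flags P=1 W=1 U=1 S=0
  [1] read 0x35 idx=14: raw=0x38007 flags P=1 W=1 U=1 S=0
  [2] read 0x38 idx=22: raw=0x3B007 flags P=1 W=1 U=1 S=0
  ⇒ phys 0x3B922  [3 reads]

TLB: [["0x68321E", "0x32"], ["0x301C16", "0x3B"]]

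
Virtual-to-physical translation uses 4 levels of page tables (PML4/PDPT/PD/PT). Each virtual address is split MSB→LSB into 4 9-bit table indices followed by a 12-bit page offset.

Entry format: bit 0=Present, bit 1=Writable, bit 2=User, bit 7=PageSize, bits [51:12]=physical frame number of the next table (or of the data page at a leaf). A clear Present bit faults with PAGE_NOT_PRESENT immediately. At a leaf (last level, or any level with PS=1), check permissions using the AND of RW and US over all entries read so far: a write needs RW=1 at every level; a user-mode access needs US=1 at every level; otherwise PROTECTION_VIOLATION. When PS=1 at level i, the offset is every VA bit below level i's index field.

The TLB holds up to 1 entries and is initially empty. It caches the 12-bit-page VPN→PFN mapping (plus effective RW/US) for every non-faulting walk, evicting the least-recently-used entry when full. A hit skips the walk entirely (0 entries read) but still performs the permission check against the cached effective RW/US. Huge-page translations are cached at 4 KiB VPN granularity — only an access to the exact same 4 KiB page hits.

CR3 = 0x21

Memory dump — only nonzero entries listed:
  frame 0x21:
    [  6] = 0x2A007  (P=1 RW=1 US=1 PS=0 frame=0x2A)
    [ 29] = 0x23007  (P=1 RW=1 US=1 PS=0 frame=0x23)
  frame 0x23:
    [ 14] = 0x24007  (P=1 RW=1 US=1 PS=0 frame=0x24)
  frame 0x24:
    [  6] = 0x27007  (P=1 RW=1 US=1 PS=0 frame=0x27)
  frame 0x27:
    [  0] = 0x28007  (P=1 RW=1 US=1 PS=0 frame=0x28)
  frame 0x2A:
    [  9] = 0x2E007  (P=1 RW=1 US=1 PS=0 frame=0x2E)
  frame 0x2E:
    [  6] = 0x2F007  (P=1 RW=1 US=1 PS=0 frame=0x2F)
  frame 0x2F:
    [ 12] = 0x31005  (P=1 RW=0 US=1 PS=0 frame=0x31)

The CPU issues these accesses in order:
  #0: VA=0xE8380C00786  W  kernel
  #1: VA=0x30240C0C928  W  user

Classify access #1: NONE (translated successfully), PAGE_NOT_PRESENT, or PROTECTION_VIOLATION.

Trace:
#0 VA=0xE8380C00786 (w,kernel):
  lvl0: tbl 0x21, slot 29 ⇒ 0x23007 (P1/RW1/US1/PS0)
  lvl1: tbl 0x23, slot 14 ⇒ 0x24007 (P1/RW1/US1/PS0)
  lvl2: tbl 0x24, slot 6 ⇒ 0x27007 (P1/RW1/US1/PS0)
  lvl3: tbl 0x27, slot 0 ⇒ 0x28007 (P1/RW1/US1/PS0)
  ✓ 0x28786  — 4 lookups
#1 VA=0x30240C0C928 (w,user):
  lvl0: tbl 0x21, slot 6 ⇒ 0x2A007 (P1/RW1/US1/PS0)
  lvl1: tbl 0x2A, slot 9 ⇒ 0x2E007 (P1/RW1/US1/PS0)
  lvl2: tbl 0x2E, slot 6 ⇒ 0x2F007 (P1/RW1/US1/PS0)
  lvl3: tbl 0x2F, slot 12 ⇒ 0x31005 (P1/RW0/US1/PS0)
  ✗ PROTECTION_VIOLATION  [4 reads]

Access #1 fault: PROTECTION_VIOLATION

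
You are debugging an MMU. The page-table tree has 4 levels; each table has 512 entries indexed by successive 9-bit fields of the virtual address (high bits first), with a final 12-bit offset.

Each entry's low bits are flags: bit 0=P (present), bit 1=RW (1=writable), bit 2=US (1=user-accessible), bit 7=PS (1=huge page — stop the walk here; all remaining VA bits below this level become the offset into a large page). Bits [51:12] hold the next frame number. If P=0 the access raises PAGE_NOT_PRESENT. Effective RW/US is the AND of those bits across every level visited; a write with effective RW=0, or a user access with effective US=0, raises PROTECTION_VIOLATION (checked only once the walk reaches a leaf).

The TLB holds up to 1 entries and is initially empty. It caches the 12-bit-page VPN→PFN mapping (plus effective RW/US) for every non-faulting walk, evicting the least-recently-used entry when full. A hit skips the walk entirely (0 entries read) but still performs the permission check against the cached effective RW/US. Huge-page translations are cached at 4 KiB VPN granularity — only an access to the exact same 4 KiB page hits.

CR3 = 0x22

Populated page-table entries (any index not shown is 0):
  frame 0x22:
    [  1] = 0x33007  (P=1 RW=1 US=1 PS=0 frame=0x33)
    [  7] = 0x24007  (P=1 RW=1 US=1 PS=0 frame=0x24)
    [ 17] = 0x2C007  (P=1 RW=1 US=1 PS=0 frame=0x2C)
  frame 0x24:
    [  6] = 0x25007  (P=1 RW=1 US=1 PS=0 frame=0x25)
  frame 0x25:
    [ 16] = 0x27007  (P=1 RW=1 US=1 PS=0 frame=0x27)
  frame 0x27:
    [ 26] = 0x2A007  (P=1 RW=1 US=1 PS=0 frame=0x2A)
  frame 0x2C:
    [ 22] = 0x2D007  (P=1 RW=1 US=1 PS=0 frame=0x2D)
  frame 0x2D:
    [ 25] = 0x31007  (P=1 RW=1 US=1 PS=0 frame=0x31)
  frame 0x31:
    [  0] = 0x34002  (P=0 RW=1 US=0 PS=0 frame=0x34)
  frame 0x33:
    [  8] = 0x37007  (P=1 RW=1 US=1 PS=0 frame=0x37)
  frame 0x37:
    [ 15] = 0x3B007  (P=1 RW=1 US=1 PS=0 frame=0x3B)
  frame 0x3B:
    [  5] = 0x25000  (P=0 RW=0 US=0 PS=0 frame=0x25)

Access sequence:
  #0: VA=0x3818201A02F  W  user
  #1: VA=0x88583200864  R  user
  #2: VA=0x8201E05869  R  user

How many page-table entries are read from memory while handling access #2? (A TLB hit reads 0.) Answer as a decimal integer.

Trace:
#0 VA=0x3818201A02F (w,user):
  L0 @0x22[7] → 0x24007  P=1,RW=1,US=1,PS=0
  L1 @0x24[6] → 0x25007  P=1,RW=1,US=1,PS=0
  L2 @0x25[16] → 0x27007  P=1,RW=1,US=1,PS=0
  L3 @0x27[26] → 0x2A007  P=1,RW=1,US=1,PS=0
  → PA=0x2A02F  (4 entries read)
#1 VA=0x88583200864 (r,user):
  L0 @0x22[17] → 0x2C007  P=1,RW=1,US=1,PS=0
  L1 @0x2C[22] → 0x2D007  P=1,RW=1,US=1,PS=0
  L2 @0x2D[25] → 0x31007  P=1,RW=1,US=1,PS=0
  L3 @0x31[0] → 0x34002  P=0,RW=1,US=0,PS=0
  ✗ PAGE_NOT_PRESENT  [4 reads]
#2 VA=0x8201E05869 (r,user):
  L0 @0x22[1] → 0x33007  P=1,RW=1,US=1,PS=0
  L1 @0x33[8] → 0x37007  P=1,RW=1,US=1,PS=0
  L2 @0x37[15] → 0x3B007  P=1,RW=1,US=1,PS=0
  L3 @0x3B[5] → 0x25000  P=0,RW=0,US=0,PS=0
  ✗ PAGE_NOT_PRESENT  [4 reads]

Entries read for #2: 4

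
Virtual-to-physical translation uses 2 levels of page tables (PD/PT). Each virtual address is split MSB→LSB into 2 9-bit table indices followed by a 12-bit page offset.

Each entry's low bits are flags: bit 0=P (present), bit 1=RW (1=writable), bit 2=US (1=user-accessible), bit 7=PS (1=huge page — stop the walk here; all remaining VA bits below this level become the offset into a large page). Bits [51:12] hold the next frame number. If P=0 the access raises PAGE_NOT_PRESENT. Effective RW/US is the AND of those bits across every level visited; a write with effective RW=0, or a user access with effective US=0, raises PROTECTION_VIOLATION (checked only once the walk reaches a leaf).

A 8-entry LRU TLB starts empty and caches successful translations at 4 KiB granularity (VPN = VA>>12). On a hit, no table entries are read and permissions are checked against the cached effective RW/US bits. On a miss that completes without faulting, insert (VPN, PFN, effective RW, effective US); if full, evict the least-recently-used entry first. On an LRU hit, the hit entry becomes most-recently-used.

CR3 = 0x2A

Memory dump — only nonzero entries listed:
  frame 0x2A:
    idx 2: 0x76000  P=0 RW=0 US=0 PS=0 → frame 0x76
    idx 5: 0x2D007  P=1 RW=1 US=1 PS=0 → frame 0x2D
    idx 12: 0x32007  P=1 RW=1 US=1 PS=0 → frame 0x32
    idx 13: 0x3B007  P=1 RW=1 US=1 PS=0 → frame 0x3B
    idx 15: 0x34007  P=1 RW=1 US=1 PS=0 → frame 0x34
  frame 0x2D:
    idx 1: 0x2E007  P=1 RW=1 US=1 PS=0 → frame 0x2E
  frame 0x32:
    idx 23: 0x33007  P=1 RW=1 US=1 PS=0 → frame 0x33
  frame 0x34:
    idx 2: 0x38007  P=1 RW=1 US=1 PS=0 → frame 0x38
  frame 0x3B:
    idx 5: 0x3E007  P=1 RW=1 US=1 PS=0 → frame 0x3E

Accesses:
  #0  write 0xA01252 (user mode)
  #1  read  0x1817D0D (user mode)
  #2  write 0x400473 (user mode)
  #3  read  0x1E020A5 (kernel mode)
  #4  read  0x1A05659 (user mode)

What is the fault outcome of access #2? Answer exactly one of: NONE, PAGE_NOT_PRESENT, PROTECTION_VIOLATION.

Trace:
#0 VA=0xA01252 (w,user):
  L0 @0x2A[5] → 0x2D007  P=1,RW=1,US=1,PS=0
  L1 @0x2D[1] → 0x2E007  P=1,RW=1,US=1,PS=0
  → PA=0x2E252  (2 entries read)
#1 VA=0x1817D0D (r,user):
  L0 @0x2A[12] → 0x32007  P=1,RW=1,US=1,PS=0
  L1 @0x32[23] → 0x33007  P=1,RW=1,US=1,PS=0
  → PA=0x33D0D  (2 entries read)
#2 VA=0x400473 (w,user):
  L0 @0x2A[2] → 0x76000  P=0,RW=0,US=0,PS=0
  ✗ PAGE_NOT_PRESENT  [1 reads]
#3 VA=0x1E020A5 (r,kernel):
  L0 @0x2A[15] → 0x34007  P=1,RW=1,US=1,PS=0
  L1 @0x34[2] → 0x38007  P=1,RW=1,US=1,PS=0
  → PA=0x380A5  (2 entries read)
#4 VA=0x1A05659 (r,user):
  L0 @0x2A[13] → 0x3B007  P=1,RW=1,US=1,PS=0
  L1 @0x3B[5] → 0x3E007  P=1,RW=1,US=1,PS=0
  → PA=0x3E659  (2 entries read)

Access #2 fault: PAGE_NOT_PRESENT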